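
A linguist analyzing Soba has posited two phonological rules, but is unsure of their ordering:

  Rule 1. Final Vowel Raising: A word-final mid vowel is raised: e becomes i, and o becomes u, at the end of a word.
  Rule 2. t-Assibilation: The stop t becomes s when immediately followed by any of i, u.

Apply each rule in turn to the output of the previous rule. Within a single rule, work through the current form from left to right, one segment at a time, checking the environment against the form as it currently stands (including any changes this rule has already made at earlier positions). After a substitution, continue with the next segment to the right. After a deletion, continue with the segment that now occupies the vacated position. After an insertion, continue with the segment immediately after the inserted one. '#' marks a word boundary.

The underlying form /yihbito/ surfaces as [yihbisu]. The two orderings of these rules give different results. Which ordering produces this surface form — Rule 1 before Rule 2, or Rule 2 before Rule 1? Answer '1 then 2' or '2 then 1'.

Order 1 then 2:
  1 Final Vowel Raising: [yihbito] → [yihbitu]
  2 t-Assibilation: [yihbitu] → [yihbisu]
  result: [yihbisu]
Order 2 then 1:
  2 t-Assibilation: no change — [yihbito]
  1 Final Vowel Raising: [yihbito] → [yihbitu]
  result: [yihbitu]

1 then 2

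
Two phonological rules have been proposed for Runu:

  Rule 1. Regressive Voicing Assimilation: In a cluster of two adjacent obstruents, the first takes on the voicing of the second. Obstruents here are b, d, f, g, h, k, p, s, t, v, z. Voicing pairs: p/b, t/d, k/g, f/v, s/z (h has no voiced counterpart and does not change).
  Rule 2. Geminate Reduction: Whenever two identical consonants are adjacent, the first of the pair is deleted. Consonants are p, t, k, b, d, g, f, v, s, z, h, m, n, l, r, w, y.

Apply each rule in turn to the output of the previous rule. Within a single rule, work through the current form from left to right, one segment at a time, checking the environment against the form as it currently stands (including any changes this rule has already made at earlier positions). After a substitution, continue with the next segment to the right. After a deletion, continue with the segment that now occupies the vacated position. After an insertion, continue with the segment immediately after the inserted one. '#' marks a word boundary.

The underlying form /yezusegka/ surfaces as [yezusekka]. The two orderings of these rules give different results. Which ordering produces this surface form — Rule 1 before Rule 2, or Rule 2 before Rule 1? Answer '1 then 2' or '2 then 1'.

2 then 1

Order 1 then 2:
  1 Regressive Voicing Assimilation: [yezusegka] → [yezusekka]
  2 Geminate Reduction: [yezusekka] → [yezuseka]
  result: [yezuseka]
Order 2 then 1:
  2 Geminate Reduction: no change — [yezusegka]
  1 Regressive Voicing Assimilation: [yezusegka] → [yezusekka]
  result: [yezusekka]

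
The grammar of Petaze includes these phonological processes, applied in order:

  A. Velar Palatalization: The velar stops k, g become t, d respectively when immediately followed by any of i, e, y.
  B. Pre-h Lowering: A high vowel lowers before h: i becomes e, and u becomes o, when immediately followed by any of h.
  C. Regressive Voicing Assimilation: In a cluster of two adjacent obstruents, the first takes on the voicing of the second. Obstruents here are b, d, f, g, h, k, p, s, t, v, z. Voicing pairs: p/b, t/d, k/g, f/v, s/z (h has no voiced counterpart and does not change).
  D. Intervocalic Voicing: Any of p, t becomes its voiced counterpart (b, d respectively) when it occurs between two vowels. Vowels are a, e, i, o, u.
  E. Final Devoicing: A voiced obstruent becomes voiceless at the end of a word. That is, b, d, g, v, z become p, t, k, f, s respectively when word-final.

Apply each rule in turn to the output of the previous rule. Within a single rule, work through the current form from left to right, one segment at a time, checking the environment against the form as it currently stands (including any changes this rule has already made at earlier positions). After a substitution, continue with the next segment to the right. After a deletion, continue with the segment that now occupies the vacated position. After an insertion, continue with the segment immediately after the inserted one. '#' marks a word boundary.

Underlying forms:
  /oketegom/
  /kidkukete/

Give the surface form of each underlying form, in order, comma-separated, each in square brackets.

[odedegom], [titkudede]

/oketegom/:
  A Velar Palatalization: [oketegom] → [otetegom]
  B Pre-h Lowering: no change — [otetegom]
  C Regressive Voicing Assimilation: no change — [otetegom]
  D Intervocalic Voicing: [otetegom] → [odedegom]
  E Final Devoicing: no change — [odedegom]
/kidkukete/:
  A Velar Palatalization: [kidkukete] → [tidkutete]
  B Pre-h Lowering: no change — [tidkutete]
  C Regressive Voicing Assimilation: [tidkutete] → [titkutete]
  D Intervocalic Voicing: [titkutete] → [titkudede]
  E Final Devoicing: no change — [titkudede]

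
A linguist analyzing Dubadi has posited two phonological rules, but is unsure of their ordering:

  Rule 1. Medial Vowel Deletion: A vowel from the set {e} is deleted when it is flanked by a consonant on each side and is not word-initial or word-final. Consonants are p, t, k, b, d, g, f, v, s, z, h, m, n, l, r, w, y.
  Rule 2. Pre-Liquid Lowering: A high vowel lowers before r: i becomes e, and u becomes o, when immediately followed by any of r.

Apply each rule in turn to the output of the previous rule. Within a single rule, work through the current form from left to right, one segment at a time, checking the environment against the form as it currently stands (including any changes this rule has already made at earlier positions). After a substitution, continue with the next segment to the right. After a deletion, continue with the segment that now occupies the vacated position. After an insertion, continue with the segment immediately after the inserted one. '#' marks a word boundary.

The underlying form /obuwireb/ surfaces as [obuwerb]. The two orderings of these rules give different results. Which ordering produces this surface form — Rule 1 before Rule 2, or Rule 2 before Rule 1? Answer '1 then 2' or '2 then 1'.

Order 1 then 2:
  1 Medial Vowel Deletion: [obuwireb] → [obuwirb]
  2 Pre-Liquid Lowering: [obuwirb] → [obuwerb]
  result: [obuwerb]
Order 2 then 1:
  2 Pre-Liquid Lowering: [obuwireb] → [obuwereb]
  1 Medial Vowel Deletion: [obuwereb] → [obuwrb]
  result: [obuwrb]

1 then 2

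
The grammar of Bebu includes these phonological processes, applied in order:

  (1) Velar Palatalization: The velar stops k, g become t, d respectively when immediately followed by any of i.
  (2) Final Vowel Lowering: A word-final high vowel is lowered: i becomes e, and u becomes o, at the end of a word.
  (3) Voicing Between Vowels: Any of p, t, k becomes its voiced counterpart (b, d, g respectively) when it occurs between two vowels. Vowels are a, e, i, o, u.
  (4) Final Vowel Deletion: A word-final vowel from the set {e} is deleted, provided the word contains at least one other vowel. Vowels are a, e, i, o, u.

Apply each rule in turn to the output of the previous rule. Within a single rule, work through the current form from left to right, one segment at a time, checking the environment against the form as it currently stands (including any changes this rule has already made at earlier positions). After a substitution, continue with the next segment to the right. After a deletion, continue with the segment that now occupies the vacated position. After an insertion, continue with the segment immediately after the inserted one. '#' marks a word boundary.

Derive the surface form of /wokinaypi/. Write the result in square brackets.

(1) Velar Palatalization: [wokinaypi] → [wotinaypi]
(2) Final Vowel Lowering: [wotinaypi] → [wotinaype]
(3) Voicing Between Vowels: [wotinaype] → [wodinaype]
(4) Final Vowel Deletion: [wodinaype] → [wodinayp]

[wodinayp]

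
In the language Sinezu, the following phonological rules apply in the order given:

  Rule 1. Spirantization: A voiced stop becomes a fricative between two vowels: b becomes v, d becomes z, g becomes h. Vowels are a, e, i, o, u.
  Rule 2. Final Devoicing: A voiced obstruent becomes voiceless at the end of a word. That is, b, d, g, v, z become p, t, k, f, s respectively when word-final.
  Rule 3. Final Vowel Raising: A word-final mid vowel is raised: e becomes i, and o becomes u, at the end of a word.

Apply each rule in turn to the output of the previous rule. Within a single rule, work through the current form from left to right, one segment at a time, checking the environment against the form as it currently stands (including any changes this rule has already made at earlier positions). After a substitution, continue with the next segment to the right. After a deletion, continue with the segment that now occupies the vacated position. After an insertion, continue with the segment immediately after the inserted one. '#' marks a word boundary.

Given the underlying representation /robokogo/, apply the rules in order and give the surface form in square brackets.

Rule 1 Spirantization: [robokogo] → [rovokoho]
Rule 2 Final Devoicing: no change — [rovokoho]
Rule 3 Final Vowel Raising: [rovokoho] → [rovokohu]

[rovokohu]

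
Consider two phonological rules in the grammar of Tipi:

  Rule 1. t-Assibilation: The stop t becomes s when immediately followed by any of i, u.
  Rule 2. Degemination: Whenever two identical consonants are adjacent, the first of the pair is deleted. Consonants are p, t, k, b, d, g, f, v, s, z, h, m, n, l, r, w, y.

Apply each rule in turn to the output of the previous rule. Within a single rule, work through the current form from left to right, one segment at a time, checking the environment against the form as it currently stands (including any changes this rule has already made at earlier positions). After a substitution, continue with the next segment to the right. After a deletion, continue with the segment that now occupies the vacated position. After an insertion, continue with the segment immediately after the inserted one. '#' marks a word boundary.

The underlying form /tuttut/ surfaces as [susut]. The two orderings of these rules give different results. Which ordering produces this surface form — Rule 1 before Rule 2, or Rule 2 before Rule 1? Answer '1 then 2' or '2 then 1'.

Order 1 then 2:
  1 t-Assibilation: [tuttut] → [sutsut]
  2 Degemination: no change — [sutsut]
  result: [sutsut]
Order 2 then 1:
  2 Degemination: [tuttut] → [tutut]
  1 t-Assibilation: [tutut] → [susut]
  result: [susut]

2 then 1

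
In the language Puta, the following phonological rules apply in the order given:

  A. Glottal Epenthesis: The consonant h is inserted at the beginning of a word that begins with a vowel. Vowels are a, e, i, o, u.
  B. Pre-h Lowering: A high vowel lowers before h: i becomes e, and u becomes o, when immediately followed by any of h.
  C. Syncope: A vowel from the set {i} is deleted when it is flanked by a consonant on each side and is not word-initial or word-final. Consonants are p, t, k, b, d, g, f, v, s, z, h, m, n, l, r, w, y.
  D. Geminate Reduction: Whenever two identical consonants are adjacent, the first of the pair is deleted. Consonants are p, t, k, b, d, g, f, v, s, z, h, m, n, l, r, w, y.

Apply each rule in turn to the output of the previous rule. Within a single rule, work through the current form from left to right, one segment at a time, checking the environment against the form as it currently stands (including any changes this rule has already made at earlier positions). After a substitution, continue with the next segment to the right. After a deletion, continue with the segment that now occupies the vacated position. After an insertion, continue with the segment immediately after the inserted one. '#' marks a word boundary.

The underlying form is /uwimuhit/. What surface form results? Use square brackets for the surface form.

A Glottal Epenthesis: [uwimuhit] → [huwimuhit]
B Pre-h Lowering: [huwimuhit] → [huwimohit]
C Syncope: [huwimohit] → [huwmoht]
D Geminate Reduction: no change — [huwmoht]

[huwmoht]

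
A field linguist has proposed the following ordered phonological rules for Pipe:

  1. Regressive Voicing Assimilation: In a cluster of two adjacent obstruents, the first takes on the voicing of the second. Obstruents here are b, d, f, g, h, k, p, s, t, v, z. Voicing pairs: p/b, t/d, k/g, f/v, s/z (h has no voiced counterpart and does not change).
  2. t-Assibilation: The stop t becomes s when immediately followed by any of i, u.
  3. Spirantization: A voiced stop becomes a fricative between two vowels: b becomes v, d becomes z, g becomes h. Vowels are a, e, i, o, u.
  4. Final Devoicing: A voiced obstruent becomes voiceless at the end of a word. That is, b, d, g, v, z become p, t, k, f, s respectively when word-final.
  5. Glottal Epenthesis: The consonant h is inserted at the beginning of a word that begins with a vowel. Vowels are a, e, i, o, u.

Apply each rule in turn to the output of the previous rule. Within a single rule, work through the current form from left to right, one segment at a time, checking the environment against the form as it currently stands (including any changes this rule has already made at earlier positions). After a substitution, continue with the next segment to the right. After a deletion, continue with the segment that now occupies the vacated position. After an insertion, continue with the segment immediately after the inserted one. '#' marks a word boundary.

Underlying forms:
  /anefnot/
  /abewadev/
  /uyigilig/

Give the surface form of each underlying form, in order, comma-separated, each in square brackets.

/anefnot/:
  1 Regressive Voicing Assimilation: no change — [anefnot]
  2 t-Assibilation: no change — [anefnot]
  3 Spirantization: no change — [anefnot]
  4 Final Devoicing: no change — [anefnot]
  5 Glottal Epenthesis: [anefnot] → [hanefnot]
/abewadev/:
  1 Regressive Voicing Assimilation: no change — [abewadev]
  2 t-Assibilation: no change — [abewadev]
  3 Spirantization: [abewadev] → [avewazev]
  4 Final Devoicing: [avewazev] → [avewazef]
  5 Glottal Epenthesis: [avewazef] → [havewazef]
/uyigilig/:
  1 Regressive Voicing Assimilation: no change — [uyigilig]
  2 t-Assibilation: no change — [uyigilig]
  3 Spirantization: [uyigilig] → [uyihilig]
  4 Final Devoicing: [uyihilig] → [uyihilik]
  5 Glottal Epenthesis: [uyihilik] → [huyihilik]

[hanefnot], [havewazef], [huyihilik]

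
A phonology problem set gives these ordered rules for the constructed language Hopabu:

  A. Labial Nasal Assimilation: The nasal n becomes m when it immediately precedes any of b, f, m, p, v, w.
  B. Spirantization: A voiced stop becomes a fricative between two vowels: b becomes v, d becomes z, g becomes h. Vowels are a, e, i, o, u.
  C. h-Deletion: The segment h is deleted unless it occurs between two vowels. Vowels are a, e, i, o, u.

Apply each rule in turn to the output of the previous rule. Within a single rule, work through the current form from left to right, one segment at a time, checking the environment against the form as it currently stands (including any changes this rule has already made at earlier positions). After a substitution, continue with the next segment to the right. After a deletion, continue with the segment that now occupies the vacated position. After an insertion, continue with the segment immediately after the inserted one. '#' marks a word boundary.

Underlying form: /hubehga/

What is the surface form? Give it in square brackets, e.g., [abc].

A Labial Nasal Assimilation: no change — [hubehga]
B Spirantization: [hubehga] → [huvehga]
C h-Deletion: [huvehga] → [uvega]

[uvega]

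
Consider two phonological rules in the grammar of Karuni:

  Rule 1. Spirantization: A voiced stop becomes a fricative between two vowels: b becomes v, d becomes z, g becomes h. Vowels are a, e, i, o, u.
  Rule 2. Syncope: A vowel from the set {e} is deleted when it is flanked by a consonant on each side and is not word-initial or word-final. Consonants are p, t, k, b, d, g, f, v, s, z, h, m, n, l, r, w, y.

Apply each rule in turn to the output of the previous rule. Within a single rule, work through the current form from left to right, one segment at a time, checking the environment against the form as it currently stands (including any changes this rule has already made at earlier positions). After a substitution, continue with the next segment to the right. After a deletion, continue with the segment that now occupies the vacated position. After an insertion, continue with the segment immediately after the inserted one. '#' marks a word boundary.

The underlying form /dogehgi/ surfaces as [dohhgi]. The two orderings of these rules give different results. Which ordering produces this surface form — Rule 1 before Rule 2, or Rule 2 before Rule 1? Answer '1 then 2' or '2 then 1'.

Order 1 then 2:
  1 Spirantization: [dogehgi] → [dohehgi]
  2 Syncope: [dohehgi] → [dohhgi]
  result: [dohhgi]
Order 2 then 1:
  2 Syncope: [dogehgi] → [doghgi]
  1 Spirantization: no change — [doghgi]
  result: [doghgi]

1 then 2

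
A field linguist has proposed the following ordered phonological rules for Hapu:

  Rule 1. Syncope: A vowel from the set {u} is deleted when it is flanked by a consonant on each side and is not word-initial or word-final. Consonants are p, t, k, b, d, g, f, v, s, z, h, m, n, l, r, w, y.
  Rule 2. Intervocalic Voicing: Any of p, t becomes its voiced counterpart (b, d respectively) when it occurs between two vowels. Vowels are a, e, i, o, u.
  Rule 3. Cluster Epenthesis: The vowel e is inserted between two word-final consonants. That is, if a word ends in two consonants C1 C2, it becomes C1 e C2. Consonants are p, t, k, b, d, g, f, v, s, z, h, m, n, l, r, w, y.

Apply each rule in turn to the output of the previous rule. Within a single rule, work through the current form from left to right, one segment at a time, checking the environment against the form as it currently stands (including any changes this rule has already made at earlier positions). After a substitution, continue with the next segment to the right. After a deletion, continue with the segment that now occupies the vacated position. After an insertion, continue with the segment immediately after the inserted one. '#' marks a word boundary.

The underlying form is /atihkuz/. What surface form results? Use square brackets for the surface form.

Rule 1 Syncope: [atihkuz] → [atihkz]
Rule 2 Intervocalic Voicing: [atihkz] → [adihkz]
Rule 3 Cluster Epenthesis: [adihkz] → [adihkez]

[adihkez]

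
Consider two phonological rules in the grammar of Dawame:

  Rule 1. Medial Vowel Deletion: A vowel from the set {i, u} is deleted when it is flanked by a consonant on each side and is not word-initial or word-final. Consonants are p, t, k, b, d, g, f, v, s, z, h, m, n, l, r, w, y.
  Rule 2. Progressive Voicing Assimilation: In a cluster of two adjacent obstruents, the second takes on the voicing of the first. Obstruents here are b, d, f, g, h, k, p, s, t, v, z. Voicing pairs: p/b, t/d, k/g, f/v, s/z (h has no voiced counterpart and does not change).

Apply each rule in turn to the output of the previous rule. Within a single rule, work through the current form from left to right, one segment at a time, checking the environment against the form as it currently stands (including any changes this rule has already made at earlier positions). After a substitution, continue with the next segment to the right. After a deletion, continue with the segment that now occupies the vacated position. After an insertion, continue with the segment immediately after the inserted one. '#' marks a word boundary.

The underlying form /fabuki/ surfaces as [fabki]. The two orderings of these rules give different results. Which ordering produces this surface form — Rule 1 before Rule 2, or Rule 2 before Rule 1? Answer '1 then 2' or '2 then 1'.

2 then 1

Order 1 then 2:
  1 Medial Vowel Deletion: [fabuki] → [fabki]
  2 Progressive Voicing Assimilation: [fabki] → [fabgi]
  result: [fabgi]
Order 2 then 1:
  2 Progressive Voicing Assimilation: no change — [fabuki]
  1 Medial Vowel Deletion: [fabuki] → [fabki]
  result: [fabki]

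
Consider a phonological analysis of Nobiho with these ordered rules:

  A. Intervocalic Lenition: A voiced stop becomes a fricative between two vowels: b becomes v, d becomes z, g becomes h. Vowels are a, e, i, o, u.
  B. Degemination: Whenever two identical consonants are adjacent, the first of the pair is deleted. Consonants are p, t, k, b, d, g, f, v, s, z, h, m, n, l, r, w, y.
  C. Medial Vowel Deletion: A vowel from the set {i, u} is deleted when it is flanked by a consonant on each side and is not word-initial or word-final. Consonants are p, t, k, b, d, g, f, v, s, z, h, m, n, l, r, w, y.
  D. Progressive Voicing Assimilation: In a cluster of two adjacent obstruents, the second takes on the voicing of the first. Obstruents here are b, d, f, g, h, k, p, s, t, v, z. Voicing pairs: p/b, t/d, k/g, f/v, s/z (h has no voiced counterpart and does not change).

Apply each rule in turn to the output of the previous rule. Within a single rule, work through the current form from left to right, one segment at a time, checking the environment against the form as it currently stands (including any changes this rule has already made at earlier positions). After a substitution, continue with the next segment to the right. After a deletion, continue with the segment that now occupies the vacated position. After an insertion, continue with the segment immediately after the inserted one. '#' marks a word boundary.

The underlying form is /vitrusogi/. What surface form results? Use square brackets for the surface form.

[vdrsohi]

A Intervocalic Lenition: [vitrusogi] → [vitrusohi]
B Degemination: no change — [vitrusohi]
C Medial Vowel Deletion: [vitrusohi] → [vtrsohi]
D Progressive Voicing Assimilation: [vtrsohi] → [vdrsohi]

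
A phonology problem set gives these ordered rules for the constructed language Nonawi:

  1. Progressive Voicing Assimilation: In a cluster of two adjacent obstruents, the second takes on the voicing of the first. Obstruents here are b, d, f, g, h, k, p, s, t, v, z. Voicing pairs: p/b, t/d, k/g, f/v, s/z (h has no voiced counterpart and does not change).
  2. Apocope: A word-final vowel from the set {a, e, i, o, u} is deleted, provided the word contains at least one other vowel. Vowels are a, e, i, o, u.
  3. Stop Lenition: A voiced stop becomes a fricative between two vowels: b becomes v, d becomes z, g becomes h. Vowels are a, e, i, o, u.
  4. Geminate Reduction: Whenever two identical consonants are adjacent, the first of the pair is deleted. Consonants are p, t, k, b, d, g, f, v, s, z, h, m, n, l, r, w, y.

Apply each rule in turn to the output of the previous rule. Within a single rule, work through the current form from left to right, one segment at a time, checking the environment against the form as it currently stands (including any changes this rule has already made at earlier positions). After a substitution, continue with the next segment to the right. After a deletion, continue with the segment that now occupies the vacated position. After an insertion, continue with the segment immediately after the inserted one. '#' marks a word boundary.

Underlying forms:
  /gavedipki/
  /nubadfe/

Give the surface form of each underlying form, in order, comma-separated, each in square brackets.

/gavedipki/:
  1 Progressive Voicing Assimilation: no change — [gavedipki]
  2 Apocope: [gavedipki] → [gavedipk]
  3 Stop Lenition: [gavedipk] → [gavezipk]
  4 Geminate Reduction: no change — [gavezipk]
/nubadfe/:
  1 Progressive Voicing Assimilation: [nubadfe] → [nubadve]
  2 Apocope: [nubadve] → [nubadv]
  3 Stop Lenition: [nubadv] → [nuvadv]
  4 Geminate Reduction: no change — [nuvadv]

[gavezipk], [nuvadv]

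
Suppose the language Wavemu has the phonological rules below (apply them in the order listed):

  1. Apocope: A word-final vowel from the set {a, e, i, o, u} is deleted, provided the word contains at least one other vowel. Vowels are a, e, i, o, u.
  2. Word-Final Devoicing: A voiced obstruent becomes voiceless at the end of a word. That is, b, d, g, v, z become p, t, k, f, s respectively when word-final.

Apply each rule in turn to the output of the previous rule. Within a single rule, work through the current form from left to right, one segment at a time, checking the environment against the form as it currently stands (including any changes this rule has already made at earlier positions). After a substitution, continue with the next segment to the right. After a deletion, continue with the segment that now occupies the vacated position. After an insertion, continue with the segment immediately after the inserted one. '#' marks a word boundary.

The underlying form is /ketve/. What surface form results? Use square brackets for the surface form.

1 Apocope: [ketve] → [ketv]
2 Word-Final Devoicing: [ketv] → [ketf]

[ketf]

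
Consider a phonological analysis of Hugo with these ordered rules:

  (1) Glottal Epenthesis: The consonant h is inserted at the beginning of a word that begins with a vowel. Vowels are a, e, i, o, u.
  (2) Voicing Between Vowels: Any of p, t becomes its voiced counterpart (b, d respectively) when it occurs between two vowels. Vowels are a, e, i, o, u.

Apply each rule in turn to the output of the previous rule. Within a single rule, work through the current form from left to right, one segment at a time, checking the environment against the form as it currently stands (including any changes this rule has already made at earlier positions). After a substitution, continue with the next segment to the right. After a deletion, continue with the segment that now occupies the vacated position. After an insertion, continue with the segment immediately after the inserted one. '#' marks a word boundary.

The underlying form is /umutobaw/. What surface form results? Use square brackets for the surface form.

[humudobaw]

(1) Glottal Epenthesis: [umutobaw] → [humutobaw]
(2) Voicing Between Vowels: [humutobaw] → [humudobaw]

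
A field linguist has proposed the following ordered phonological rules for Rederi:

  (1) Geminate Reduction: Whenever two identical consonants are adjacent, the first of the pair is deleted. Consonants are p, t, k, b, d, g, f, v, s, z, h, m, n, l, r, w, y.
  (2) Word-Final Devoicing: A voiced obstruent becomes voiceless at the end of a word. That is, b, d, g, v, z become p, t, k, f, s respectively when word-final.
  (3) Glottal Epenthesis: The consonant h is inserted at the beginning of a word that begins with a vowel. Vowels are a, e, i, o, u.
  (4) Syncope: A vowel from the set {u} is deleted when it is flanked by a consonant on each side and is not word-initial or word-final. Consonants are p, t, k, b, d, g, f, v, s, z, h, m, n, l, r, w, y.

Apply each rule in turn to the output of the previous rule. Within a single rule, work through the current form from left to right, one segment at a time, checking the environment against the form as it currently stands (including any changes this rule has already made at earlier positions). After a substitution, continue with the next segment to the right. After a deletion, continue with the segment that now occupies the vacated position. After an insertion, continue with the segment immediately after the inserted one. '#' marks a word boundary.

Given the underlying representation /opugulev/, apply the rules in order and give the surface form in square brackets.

(1) Geminate Reduction: no change — [opugulev]
(2) Word-Final Devoicing: [opugulev] → [opugulef]
(3) Glottal Epenthesis: [opugulef] → [hopugulef]
(4) Syncope: [hopugulef] → [hopglef]

[hopglef]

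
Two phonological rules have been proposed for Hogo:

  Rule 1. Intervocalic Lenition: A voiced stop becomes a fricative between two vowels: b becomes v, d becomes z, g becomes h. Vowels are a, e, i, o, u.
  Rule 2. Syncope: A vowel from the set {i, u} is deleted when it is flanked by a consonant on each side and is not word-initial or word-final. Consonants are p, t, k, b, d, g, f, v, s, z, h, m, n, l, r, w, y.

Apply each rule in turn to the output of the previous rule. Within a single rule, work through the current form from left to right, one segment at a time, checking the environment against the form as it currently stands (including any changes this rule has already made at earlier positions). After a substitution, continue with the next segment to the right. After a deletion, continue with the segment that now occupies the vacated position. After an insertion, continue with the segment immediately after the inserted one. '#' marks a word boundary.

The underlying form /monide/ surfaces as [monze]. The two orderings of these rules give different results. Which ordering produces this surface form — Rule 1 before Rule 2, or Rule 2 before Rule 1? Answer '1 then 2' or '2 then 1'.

1 then 2

Order 1 then 2:
  1 Intervocalic Lenition: [monide] → [monize]
  2 Syncope: [monize] → [monze]
  result: [monze]
Order 2 then 1:
  2 Syncope: [monide] → [monde]
  1 Intervocalic Lenition: no change — [monde]
  result: [monde]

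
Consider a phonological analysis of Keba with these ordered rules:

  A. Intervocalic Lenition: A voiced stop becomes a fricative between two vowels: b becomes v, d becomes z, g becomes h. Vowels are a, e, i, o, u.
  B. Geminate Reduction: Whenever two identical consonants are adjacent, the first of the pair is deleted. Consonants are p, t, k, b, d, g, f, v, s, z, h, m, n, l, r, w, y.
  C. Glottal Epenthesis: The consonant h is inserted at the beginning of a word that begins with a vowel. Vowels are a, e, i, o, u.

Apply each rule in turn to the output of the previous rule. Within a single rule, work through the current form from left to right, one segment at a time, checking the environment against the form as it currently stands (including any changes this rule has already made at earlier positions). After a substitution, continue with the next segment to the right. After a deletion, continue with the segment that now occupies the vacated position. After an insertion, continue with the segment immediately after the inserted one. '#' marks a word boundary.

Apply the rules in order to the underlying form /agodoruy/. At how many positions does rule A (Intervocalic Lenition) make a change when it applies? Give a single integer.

2

A Intervocalic Lenition: [agodoruy] → [ahozoruy]
B Geminate Reduction: no change — [ahozoruy]
C Glottal Epenthesis: [ahozoruy] → [hahozoruy]
Rule A changed 2 position(s).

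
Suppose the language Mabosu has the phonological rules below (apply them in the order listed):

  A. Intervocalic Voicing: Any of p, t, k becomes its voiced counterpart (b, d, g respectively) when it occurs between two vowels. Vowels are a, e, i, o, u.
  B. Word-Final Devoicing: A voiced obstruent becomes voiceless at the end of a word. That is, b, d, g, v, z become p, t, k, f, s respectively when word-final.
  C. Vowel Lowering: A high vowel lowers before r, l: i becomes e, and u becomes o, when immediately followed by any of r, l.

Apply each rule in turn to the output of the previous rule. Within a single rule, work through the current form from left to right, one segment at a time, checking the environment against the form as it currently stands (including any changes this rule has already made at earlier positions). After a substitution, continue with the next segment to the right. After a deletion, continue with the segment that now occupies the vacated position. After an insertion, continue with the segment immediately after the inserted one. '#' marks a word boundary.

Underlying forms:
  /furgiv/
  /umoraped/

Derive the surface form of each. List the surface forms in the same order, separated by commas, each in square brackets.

/furgiv/:
  A Intervocalic Voicing: no change — [furgiv]
  B Word-Final Devoicing: [furgiv] → [furgif]
  C Vowel Lowering: [furgif] → [forgif]
/umoraped/:
  A Intervocalic Voicing: [umoraped] → [umorabed]
  B Word-Final Devoicing: [umorabed] → [umorabet]
  C Vowel Lowering: no change — [umorabet]

[forgif], [umorabet]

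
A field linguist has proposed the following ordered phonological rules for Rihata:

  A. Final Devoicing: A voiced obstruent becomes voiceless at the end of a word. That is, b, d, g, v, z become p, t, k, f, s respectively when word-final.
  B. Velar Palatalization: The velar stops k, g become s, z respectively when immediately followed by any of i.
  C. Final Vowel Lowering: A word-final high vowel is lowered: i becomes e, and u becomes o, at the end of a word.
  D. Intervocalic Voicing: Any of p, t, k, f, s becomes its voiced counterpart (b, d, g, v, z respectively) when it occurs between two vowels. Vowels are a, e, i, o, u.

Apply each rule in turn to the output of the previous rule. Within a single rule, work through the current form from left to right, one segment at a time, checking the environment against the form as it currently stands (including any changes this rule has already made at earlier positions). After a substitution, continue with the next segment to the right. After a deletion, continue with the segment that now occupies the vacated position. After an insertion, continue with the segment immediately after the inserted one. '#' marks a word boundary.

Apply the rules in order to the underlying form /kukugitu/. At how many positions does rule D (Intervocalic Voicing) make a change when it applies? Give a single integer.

A Final Devoicing: no change — [kukugitu]
B Velar Palatalization: [kukugitu] → [kukuzitu]
C Final Vowel Lowering: [kukuzitu] → [kukuzito]
D Intervocalic Voicing: [kukuzito] → [kuguzido]
Rule D changed 2 position(s).

2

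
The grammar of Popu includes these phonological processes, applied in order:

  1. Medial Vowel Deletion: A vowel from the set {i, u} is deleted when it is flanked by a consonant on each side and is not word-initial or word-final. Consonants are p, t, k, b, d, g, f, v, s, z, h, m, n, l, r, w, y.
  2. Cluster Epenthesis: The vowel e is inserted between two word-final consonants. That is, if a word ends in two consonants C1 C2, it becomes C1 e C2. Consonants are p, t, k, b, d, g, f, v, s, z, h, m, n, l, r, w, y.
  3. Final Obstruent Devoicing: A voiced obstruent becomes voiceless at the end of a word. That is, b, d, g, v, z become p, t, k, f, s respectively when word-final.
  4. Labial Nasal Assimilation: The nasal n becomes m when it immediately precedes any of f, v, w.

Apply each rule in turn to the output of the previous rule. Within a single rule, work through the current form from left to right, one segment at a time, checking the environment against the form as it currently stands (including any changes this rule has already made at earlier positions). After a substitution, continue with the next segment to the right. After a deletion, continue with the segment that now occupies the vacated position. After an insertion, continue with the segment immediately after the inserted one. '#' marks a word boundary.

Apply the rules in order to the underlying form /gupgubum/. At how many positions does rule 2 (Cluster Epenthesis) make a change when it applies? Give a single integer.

1

1 Medial Vowel Deletion: [gupgubum] → [gpgbm]
2 Cluster Epenthesis: [gpgbm] → [gpgbem]
3 Final Obstruent Devoicing: no change — [gpgbem]
4 Labial Nasal Assimilation: no change — [gpgbem]
Rule 2 changed 1 position(s).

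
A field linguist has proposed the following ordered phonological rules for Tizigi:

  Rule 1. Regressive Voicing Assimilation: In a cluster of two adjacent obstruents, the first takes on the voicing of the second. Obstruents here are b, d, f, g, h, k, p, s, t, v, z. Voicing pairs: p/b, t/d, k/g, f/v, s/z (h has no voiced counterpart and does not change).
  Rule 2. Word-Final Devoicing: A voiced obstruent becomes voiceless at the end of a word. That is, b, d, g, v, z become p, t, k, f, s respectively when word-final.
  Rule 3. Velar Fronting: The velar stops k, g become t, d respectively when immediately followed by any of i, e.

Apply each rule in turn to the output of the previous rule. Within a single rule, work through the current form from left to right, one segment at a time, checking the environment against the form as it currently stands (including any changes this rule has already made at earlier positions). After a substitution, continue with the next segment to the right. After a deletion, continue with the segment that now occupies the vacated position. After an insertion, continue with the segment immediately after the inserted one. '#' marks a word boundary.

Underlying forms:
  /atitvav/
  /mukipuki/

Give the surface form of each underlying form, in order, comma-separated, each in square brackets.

/atitvav/:
  Rule 1 Regressive Voicing Assimilation: [atitvav] → [atidvav]
  Rule 2 Word-Final Devoicing: [atidvav] → [atidvaf]
  Rule 3 Velar Fronting: no change — [atidvaf]
/mukipuki/:
  Rule 1 Regressive Voicing Assimilation: no change — [mukipuki]
  Rule 2 Word-Final Devoicing: no change — [mukipuki]
  Rule 3 Velar Fronting: [mukipuki] → [mutiputi]

[atidvaf], [mutiputi]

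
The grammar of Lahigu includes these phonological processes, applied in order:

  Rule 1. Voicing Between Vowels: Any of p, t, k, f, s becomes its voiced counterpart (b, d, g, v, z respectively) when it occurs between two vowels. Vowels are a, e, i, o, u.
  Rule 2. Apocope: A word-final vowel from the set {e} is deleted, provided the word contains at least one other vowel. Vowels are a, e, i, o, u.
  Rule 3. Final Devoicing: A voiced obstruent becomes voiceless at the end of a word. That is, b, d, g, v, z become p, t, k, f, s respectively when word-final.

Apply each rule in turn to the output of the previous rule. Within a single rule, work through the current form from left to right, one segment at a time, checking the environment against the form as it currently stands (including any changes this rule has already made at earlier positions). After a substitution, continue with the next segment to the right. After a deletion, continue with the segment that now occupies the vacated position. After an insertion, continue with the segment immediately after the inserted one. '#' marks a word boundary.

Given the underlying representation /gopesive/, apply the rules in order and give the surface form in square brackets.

Rule 1 Voicing Between Vowels: [gopesive] → [gobezive]
Rule 2 Apocope: [gobezive] → [gobeziv]
Rule 3 Final Devoicing: [gobeziv] → [gobezif]

[gobezif]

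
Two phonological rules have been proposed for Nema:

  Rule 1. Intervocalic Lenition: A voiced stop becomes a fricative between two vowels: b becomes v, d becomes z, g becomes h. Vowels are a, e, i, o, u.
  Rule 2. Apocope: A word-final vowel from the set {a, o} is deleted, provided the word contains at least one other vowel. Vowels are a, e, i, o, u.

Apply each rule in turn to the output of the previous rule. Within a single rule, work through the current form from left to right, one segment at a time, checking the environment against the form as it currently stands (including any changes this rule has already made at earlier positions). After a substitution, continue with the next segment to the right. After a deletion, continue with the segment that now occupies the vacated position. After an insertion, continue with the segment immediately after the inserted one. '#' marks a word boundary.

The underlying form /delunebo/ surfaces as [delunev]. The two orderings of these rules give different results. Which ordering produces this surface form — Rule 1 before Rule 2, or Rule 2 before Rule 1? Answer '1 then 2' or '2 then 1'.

1 then 2

Order 1 then 2:
  1 Intervocalic Lenition: [delunebo] → [delunevo]
  2 Apocope: [delunevo] → [delunev]
  result: [delunev]
Order 2 then 1:
  2 Apocope: [delunebo] → [deluneb]
  1 Intervocalic Lenition: no change — [deluneb]
  result: [deluneb]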